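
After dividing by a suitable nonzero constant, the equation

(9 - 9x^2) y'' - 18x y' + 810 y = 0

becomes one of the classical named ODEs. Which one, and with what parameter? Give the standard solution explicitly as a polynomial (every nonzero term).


All three coefficients share the factor 9; dividing through by 9 gives  (1 - x^2) y'' - 2x y' + 90 y = 0.
This matches the Legendre equation (1 - x^2) y'' - 2x y' + n(n+1) y = 0 (note the -2x y' term) with n(n+1) = 90, so n = 9; the polynomial solution is P_9(x).
With y = sum_k a_k x^k, matching x^k gives (k+2)(k+1) a_{k+2} = [k(k+1) - n(n+1)] a_k = (k - 9)(k + 10) a_k. The right side vanishes at k = 9, so the series with the parity of 9 terminates at degree 9.
Standard normalization (P_n(1) = 1): leading coefficient (2n)!/(2^n (n!)^2) = 6402373705728000/(512*131681894400) = 12155/128, so a_9 = 12155/128. Work downward with a_k = (k+1)(k+2) a_{k+2} / ((k - 9)(k + 10)):
  a_7 = (8)(9)(12155/128) / ((7 - 9)(7 + 10)) = (109395/16)/(-34) = -6435/32
  a_5 = (6)(7)(-6435/32) / ((5 - 9)(5 + 10)) = (-135135/16)/(-60) = 9009/64
  a_3 = (4)(5)(9009/64) / ((3 - 9)(3 + 10)) = (45045/16)/(-78) = -1155/32
  a_1 = (2)(3)(-1155/32) / ((1 - 9)(1 + 10)) = (-3465/16)/(-88) = 315/128
Hence P_9(x) = 12155 x^9/128 - 6435 x^7/32 + 9009 x^5/64 - 1155 x^3/32 + 315 x/128.

P_9(x); series = 12155 x^9/128 - 6435 x^7/32 + 9009 x^5/64 - 1155 x^3/32 + 315 x/128


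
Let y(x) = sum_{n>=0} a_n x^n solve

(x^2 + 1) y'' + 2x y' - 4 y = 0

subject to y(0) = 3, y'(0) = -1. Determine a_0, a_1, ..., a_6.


Ansatz: y(x) = sum_{n>=0} a_n x^n, so y'(x) = sum_{n>=1} n a_n x^(n-1) and y''(x) = sum_{n>=2} n(n-1) a_n x^(n-2).
Substitute into P(x) y'' + Q(x) y' + R(x) y = 0 with P(x) = x^2 + 1, Q(x) = 2x, R(x) = -4, and match powers of x.
Initial conditions: a_0 = 3, a_1 = -1.
Setting the coefficient of each power of x to zero and solving order by order (substituting the coefficients already found):
  x^0: 2 a_2 - 4 a_0 = 0  ->  2 a_2 = 4 a_0 = 12  ->  a_2 = 6
  x^1: 6 a_3 - 2 a_1 = 0  ->  6 a_3 = 2 a_1 = -2  ->  a_3 = -1/3
  x^2: 12 a_4 + 2 a_2 = 0  ->  12 a_4 = -2 a_2 = -12  ->  a_4 = -1
  x^3: 20 a_5 + 8 a_3 = 0  ->  20 a_5 = -8 a_3 = 8/3  ->  a_5 = 2/15
  x^4: 30 a_6 + 16 a_4 = 0  ->  30 a_6 = -16 a_4 = 16  ->  a_6 = 8/15
Truncated series: y(x) = 3 - x + 6 x^2 - (1/3) x^3 - x^4 + (2/15) x^5 + (8/15) x^6 + O(x^7).

a_0 = 3; a_1 = -1; a_2 = 6; a_3 = -1/3; a_4 = -1; a_5 = 2/15; a_6 = 8/15


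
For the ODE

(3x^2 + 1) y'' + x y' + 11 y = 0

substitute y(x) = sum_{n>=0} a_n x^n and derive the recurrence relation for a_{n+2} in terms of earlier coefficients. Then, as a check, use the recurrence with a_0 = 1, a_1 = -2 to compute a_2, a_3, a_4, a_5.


Substitute y = sum_n a_n x^n.
(1 + 3 x^2) y'' contributes (n+2)(n+1) a_{n+2} + 3 n(n-1) a_n at x^n.
x y'(x) contributes n a_n at x^n.
11 y(x) contributes 11 a_n at x^n.
Matching x^n: (n+2)(n+1) a_{n+2} + (3 n(n-1) + n + 11) a_n = 0.
Thus a_{n+2} = (-3 n(n-1) - n - 11) / ((n+1)(n+2)) * a_n.

Check with a_0 = 1, a_1 = -2 (apply the recurrence for n = 0, 1, 2, 3): a_0 = 1, a_1 = -2, a_2 = -11/2, a_3 = 4, a_4 = 209/24, a_5 = -32/5.

a_(n+2) = (-3 n(n-1) - n - 11) / ((n+1)(n+2)) * a_n; check: a_0 = 1, a_1 = -2, a_2 = -11/2, a_3 = 4, a_4 = 209/24, a_5 = -32/5


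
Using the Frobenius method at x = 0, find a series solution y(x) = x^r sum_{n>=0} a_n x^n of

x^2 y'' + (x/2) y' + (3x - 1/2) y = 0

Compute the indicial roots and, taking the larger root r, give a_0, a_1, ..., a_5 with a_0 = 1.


Write in Frobenius form y'' + (p(x)/x) y' + (q(x)/x^2) y = 0:
  p(x) = 1/2,  q(x) = 3x - 1/2.
Indicial equation: r(r-1) + (1/2) r + (-1/2) = 0 -> roots r_1 = 1, r_2 = -1/2.
Take r = r_1 = 1. Let y(x) = x^r sum_{n>=0} a_n x^n with a_0 = 1.
Substitute y = x^r sum a_n x^n and match x^{r+n}. The recurrence is
  D(n) a_n + 3 a_{n-1} = 0,  where D(n) = (r+n)(r+n-1) + (1/2)(r+n) + (-1/2).
  a_n = -3 / D(n) * a_{n-1}.
Since the indicial polynomial factors as (r - r_1)(r - r_2), D(n) = (r_1 + n - r_1)(r_1 + n - r_2) = n(n + 3/2).
Evaluating step by step (a_0 = 1):
  n = 1: D(1) = 1(1 + 3/2) = 5/2; numerator = -3(1) = -3; a_1 = (-3)/(5/2) = -6/5
  n = 2: D(2) = 2(2 + 3/2) = 7; numerator = -3(-6/5) = 18/5; a_2 = (18/5)/(7) = 18/35
  n = 3: D(3) = 3(3 + 3/2) = 27/2; numerator = -3(18/35) = -54/35; a_3 = (-54/35)/(27/2) = -4/35
  n = 4: D(4) = 4(4 + 3/2) = 22; numerator = -3(-4/35) = 12/35; a_4 = (12/35)/(22) = 6/385
  n = 5: D(5) = 5(5 + 3/2) = 65/2; numerator = -3(6/385) = -18/385; a_5 = (-18/385)/(65/2) = -36/25025

r = 1; a_0 = 1; a_1 = -6/5; a_2 = 18/35; a_3 = -4/35; a_4 = 6/385; a_5 = -36/25025


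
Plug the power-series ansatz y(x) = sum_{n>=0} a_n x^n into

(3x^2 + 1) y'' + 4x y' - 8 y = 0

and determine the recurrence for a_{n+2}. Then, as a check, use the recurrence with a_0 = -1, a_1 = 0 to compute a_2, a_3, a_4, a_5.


Substitute y = sum_n a_n x^n.
(1 + 3 x^2) y'' contributes (n+2)(n+1) a_{n+2} + 3 n(n-1) a_n at x^n.
4 x y'(x) contributes 4 n a_n at x^n.
-8 y(x) contributes -8 a_n at x^n.
Matching x^n: (n+2)(n+1) a_{n+2} + (3 n(n-1) + 4 n - 8) a_n = 0.
Thus a_{n+2} = (-3 n(n-1) - 4 n + 8) / ((n+1)(n+2)) * a_n.

Check with a_0 = -1, a_1 = 0 (apply the recurrence for n = 0, 1, 2, 3): a_0 = -1, a_1 = 0, a_2 = -4, a_3 = 0, a_4 = 2, a_5 = 0.

a_(n+2) = (-3 n(n-1) - 4 n + 8) / ((n+1)(n+2)) * a_n; check: a_0 = -1, a_1 = 0, a_2 = -4, a_3 = 0, a_4 = 2, a_5 = 0


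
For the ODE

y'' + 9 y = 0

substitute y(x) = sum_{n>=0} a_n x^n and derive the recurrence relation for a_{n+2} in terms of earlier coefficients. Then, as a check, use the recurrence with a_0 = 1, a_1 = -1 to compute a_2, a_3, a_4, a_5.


Substitute y = sum_n a_n x^n into y'' + (const) y = 0.
y''(x) = sum_{n>=0} (n+2)(n+1) a_{n+2} x^n.
The ODE becomes sum_n [(n+2)(n+1) a_{n+2} + 9 a_n] x^n = 0.
Setting each coefficient to zero gives the recurrence:
  (n+2)(n+1) a_{n+2} + 9 a_n = 0,
  a_{n+2} = -9 / ((n+1)(n+2)) a_n.

Check with a_0 = 1, a_1 = -1 (apply the recurrence for n = 0, 1, 2, 3): a_0 = 1, a_1 = -1, a_2 = -9/2, a_3 = 3/2, a_4 = 27/8, a_5 = -27/40.

a_{n+2} = -9/((n+1)(n+2)) * a_n; check: a_0 = 1, a_1 = -1, a_2 = -9/2, a_3 = 3/2, a_4 = 27/8, a_5 = -27/40


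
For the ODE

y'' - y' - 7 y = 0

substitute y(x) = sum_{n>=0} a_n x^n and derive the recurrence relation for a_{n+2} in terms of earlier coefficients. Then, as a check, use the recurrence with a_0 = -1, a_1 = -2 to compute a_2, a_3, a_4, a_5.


Substitute y = sum_n a_n x^n.
y''(x) has coefficient (n+2)(n+1) a_{n+2} at x^n;
-y'(x) has coefficient -(n+1) a_{n+1} at x^n;
-7 y(x) has coefficient -7 a_n at x^n.
Matching x^n: (n+2)(n+1) a_{n+2} - (n+1) a_{n+1} - 7 a_n = 0.
Thus a_{n+2} = [(n+1) a_{n+1} + 7 a_n] / ((n+1)(n+2)).

Check with a_0 = -1, a_1 = -2 (apply the recurrence for n = 0, 1, 2, 3): a_0 = -1, a_1 = -2, a_2 = -9/2, a_3 = -23/6, a_4 = -43/12, a_5 = -247/120.

a_(n+2) = [(n+1) a_(n+1) + 7 a_n] / ((n+1)(n+2)); check: a_0 = -1, a_1 = -2, a_2 = -9/2, a_3 = -23/6, a_4 = -43/12, a_5 = -247/120


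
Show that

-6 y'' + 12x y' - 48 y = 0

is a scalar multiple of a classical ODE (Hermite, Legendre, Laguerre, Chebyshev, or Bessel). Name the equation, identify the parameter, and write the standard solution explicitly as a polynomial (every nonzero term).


All three coefficients share the factor -6; dividing through by -6 gives  y'' - 2x y' + 8 y = 0.
This matches the Hermite equation y'' - 2x y' + 2n y = 0 with 2n = 8, so n = 4; the polynomial solution is H_4(x).
With y = sum_k a_k x^k, matching x^k gives (k+2)(k+1) a_{k+2} = 2(k - n) a_k = 2(k - 4) a_k. The right side vanishes at k = 4, so the series with the parity of 4 terminates at degree 4.
Standard normalization: leading coefficient of H_n is 2^n, so a_4 = 2^4 = 16. Work downward with a_k = (k+1)(k+2) a_{k+2} / (2(k - n)):
  a_2 = (3)(4)(16) / (2(2 - 4)) = 192/(-4) = -48
  a_0 = (1)(2)(-48) / (2(0 - 4)) = -96/(-8) = 12
Hence H_4(x) = 16 x^4 - 48 x^2 + 12.

H_4(x); series = 16 x^4 - 48 x^2 + 12


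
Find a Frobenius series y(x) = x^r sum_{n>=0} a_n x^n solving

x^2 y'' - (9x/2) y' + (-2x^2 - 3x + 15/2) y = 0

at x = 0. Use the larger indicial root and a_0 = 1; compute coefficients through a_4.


Write in Frobenius form y'' + (p(x)/x) y' + (q(x)/x^2) y = 0:
  p(x) = -9/2,  q(x) = -2x^2 - 3x + 15/2.
Indicial equation: r(r-1) + (-9/2) r + (15/2) = 0 -> roots r_1 = 3, r_2 = 5/2.
Take r = r_1 = 3. Let y(x) = x^r sum_{n>=0} a_n x^n with a_0 = 1.
Substitute y = x^r sum a_n x^n and match x^{r+n}. The recurrence is
  D(n) a_n - 3 a_{n-1} - 2 a_{n-2} = 0,  where D(n) = (r+n)(r+n-1) + (-9/2)(r+n) + (15/2).
  a_n = [3 a_{n-1} + 2 a_{n-2}] / D(n).
Since the indicial polynomial factors as (r - r_1)(r - r_2), D(n) = (r_1 + n - r_1)(r_1 + n - r_2) = n(n + 1/2).
Evaluating step by step (a_0 = 1):
  n = 1: D(1) = 1(1 + 1/2) = 3/2; numerator = 3(1) = 3; a_1 = (3)/(3/2) = 2
  n = 2: D(2) = 2(2 + 1/2) = 5; numerator = 3(2) + 2(1) = 8; a_2 = (8)/(5) = 8/5
  n = 3: D(3) = 3(3 + 1/2) = 21/2; numerator = 3(8/5) + 2(2) = 44/5; a_3 = (44/5)/(21/2) = 88/105
  n = 4: D(4) = 4(4 + 1/2) = 18; numerator = 3(88/105) + 2(8/5) = 40/7; a_4 = (40/7)/(18) = 20/63

r = 3; a_0 = 1; a_1 = 2; a_2 = 8/5; a_3 = 88/105; a_4 = 20/63


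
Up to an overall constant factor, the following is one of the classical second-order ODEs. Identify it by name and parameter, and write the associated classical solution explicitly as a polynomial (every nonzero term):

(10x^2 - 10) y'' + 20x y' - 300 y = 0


All three coefficients share the factor -10; dividing through by -10 gives  (1 - x^2) y'' - 2x y' + 30 y = 0.
This matches the Legendre equation (1 - x^2) y'' - 2x y' + n(n+1) y = 0 (note the -2x y' term) with n(n+1) = 30, so n = 5; the polynomial solution is P_5(x).
With y = sum_k a_k x^k, matching x^k gives (k+2)(k+1) a_{k+2} = [k(k+1) - n(n+1)] a_k = (k - 5)(k + 6) a_k. The right side vanishes at k = 5, so the series with the parity of 5 terminates at degree 5.
Standard normalization (P_n(1) = 1): leading coefficient (2n)!/(2^n (n!)^2) = 3628800/(32*14400) = 63/8, so a_5 = 63/8. Work downward with a_k = (k+1)(k+2) a_{k+2} / ((k - 5)(k + 6)):
  a_3 = (4)(5)(63/8) / ((3 - 5)(3 + 6)) = (315/2)/(-18) = -35/4
  a_1 = (2)(3)(-35/4) / ((1 - 5)(1 + 6)) = (-105/2)/(-28) = 15/8
Hence P_5(x) = 63 x^5/8 - 35 x^3/4 + 15 x/8.

P_5(x); series = 63 x^5/8 - 35 x^3/4 + 15 x/8


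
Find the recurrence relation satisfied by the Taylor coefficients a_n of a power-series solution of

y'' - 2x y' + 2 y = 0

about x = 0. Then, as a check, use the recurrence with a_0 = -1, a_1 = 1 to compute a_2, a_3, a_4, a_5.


Substitute y = sum_n a_n x^n.
y''(x) has coefficient (n+2)(n+1) a_{n+2} at x^n;
-2 x y'(x) has coefficient -2 n a_n at x^n (shift);
2 y(x) has coefficient 2 a_n at x^n.
Matching x^n: (n+2)(n+1) a_{n+2} + (-2n + 2) a_n = 0.
Thus a_{n+2} = (2n - 2) / ((n+1)(n+2)) * a_n.

Check with a_0 = -1, a_1 = 1 (apply the recurrence for n = 0, 1, 2, 3): a_0 = -1, a_1 = 1, a_2 = 1, a_3 = 0, a_4 = 1/6, a_5 = 0.

a_(n+2) = (2n - 2) / ((n+1)(n+2)) * a_n; check: a_0 = -1, a_1 = 1, a_2 = 1, a_3 = 0, a_4 = 1/6, a_5 = 0


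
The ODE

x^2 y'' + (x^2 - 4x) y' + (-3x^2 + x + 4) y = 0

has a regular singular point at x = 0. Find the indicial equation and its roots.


Divide by x^2 to reach normal form y'' + P_1(x) y' + P_2(x) y = 0 with P_1(x) = 1 - 4/x and P_2(x) = -3 + 1/x + 4/x^2.
x = 0 is a singular point because the y'-coefficient 1 - 4/x has a pole at x = 0 and the y-coefficient -3 + 1/x + 4/x^2 has a pole at x = 0.
It is a regular singular point because x P_1(x) = p(x) = x - 4 and x^2 P_2(x) = q(x) = -3x^2 + x + 4 are polynomials, hence analytic at x = 0.
p(0) = -4,  q(0) = 4.
Indicial equation: r(r-1) + p(0) r + q(0) = 0, i.e. r^2 + (p(0) - 1) r + q(0) = 0, i.e. r^2 - 5 r + 4 = 0.
Discriminant: (-5)^2 - 4(4) = 9, so r = (5 ± 3)/2.
Solving: r_1 = 4, r_2 = 1.

indicial: r^2 - 5 r + 4 = 0; roots r_1 = 4, r_2 = 1


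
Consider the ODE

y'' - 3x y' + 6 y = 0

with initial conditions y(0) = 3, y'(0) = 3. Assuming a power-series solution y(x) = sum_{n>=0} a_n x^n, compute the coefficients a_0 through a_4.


Ansatz: y(x) = sum_{n>=0} a_n x^n, so y'(x) = sum_{n>=1} n a_n x^(n-1) and y''(x) = sum_{n>=2} n(n-1) a_n x^(n-2).
Substitute into P(x) y'' + Q(x) y' + R(x) y = 0 with P(x) = 1, Q(x) = -3x, R(x) = 6, and match powers of x.
Initial conditions: a_0 = 3, a_1 = 3.
Setting the coefficient of each power of x to zero and solving order by order (substituting the coefficients already found):
  x^0: 2 a_2 + 6 a_0 = 0  ->  2 a_2 = -6 a_0 = -18  ->  a_2 = -9
  x^1: 6 a_3 + 3 a_1 = 0  ->  6 a_3 = -3 a_1 = -9  ->  a_3 = -3/2
  x^2: 12 a_4 = 0  ->  a_4 = 0
Truncated series: y(x) = 3 + 3 x - 9 x^2 - (3/2) x^3 + O(x^5).

a_0 = 3; a_1 = 3; a_2 = -9; a_3 = -3/2; a_4 = 0


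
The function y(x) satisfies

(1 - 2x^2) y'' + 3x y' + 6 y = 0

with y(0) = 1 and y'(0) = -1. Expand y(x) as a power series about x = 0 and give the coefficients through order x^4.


Ansatz: y(x) = sum_{n>=0} a_n x^n, so y'(x) = sum_{n>=1} n a_n x^(n-1) and y''(x) = sum_{n>=2} n(n-1) a_n x^(n-2).
Substitute into P(x) y'' + Q(x) y' + R(x) y = 0 with P(x) = 1 - 2x^2, Q(x) = 3x, R(x) = 6, and match powers of x.
Initial conditions: a_0 = 1, a_1 = -1.
Setting the coefficient of each power of x to zero and solving order by order (substituting the coefficients already found):
  x^0: 2 a_2 + 6 a_0 = 0  ->  2 a_2 = -6 a_0 = -6  ->  a_2 = -3
  x^1: 6 a_3 + 9 a_1 = 0  ->  6 a_3 = -9 a_1 = 9  ->  a_3 = 3/2
  x^2: 12 a_4 + 8 a_2 = 0  ->  12 a_4 = -8 a_2 = 24  ->  a_4 = 2
Truncated series: y(x) = 1 - x - 3 x^2 + (3/2) x^3 + 2 x^4 + O(x^5).

a_0 = 1; a_1 = -1; a_2 = -3; a_3 = 3/2; a_4 = 2


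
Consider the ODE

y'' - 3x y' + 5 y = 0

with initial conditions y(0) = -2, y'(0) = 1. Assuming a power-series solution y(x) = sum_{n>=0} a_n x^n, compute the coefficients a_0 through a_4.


Ansatz: y(x) = sum_{n>=0} a_n x^n, so y'(x) = sum_{n>=1} n a_n x^(n-1) and y''(x) = sum_{n>=2} n(n-1) a_n x^(n-2).
Substitute into P(x) y'' + Q(x) y' + R(x) y = 0 with P(x) = 1, Q(x) = -3x, R(x) = 5, and match powers of x.
Initial conditions: a_0 = -2, a_1 = 1.
Setting the coefficient of each power of x to zero and solving order by order (substituting the coefficients already found):
  x^0: 2 a_2 + 5 a_0 = 0  ->  2 a_2 = -5 a_0 = 10  ->  a_2 = 5
  x^1: 6 a_3 + 2 a_1 = 0  ->  6 a_3 = -2 a_1 = -2  ->  a_3 = -1/3
  x^2: 12 a_4 - a_2 = 0  ->  12 a_4 = a_2 = 5  ->  a_4 = 5/12
Truncated series: y(x) = -2 + x + 5 x^2 - (1/3) x^3 + (5/12) x^4 + O(x^5).

a_0 = -2; a_1 = 1; a_2 = 5; a_3 = -1/3; a_4 = 5/12


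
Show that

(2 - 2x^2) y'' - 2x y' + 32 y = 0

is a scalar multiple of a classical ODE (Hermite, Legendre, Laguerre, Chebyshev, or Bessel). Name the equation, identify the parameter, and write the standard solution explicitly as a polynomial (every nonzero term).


All three coefficients share the factor 2; dividing through by 2 gives  (1 - x^2) y'' - x y' + 16 y = 0.
This matches the Chebyshev equation (1 - x^2) y'' - x y' + n^2 y = 0 (note the -x y' term, not -2x y') with n^2 = 16, so n = 4; the polynomial solution is T_4(x).
With y = sum_k a_k x^k, matching x^k gives (k+2)(k+1) a_{k+2} = (k^2 - n^2) a_k = (k - 4)(k + 4) a_k. The right side vanishes at k = 4, so the series with the parity of 4 terminates at degree 4.
Standard normalization: leading coefficient of T_n is 2^(n-1), so a_4 = 2^3 = 8. Work downward with a_k = (k+1)(k+2) a_{k+2} / ((k - 4)(k + 4)):
  a_2 = (3)(4)(8) / ((2 - 4)(2 + 4)) = 96/(-12) = -8
  a_0 = (1)(2)(-8) / ((0 - 4)(0 + 4)) = -16/(-16) = 1
Hence T_4(x) = 8 x^4 - 8 x^2 + 1.

T_4(x); series = 8 x^4 - 8 x^2 + 1


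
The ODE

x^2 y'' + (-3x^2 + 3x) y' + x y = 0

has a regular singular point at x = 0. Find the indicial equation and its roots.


Divide by x^2 to reach normal form y'' + P_1(x) y' + P_2(x) y = 0 with P_1(x) = -3 + 3/x and P_2(x) = 1/x.
x = 0 is a singular point because the y'-coefficient -3 + 3/x has a pole at x = 0 and the y-coefficient 1/x has a pole at x = 0.
It is a regular singular point because x P_1(x) = p(x) = 3 - 3x and x^2 P_2(x) = q(x) = x are polynomials, hence analytic at x = 0.
p(0) = 3,  q(0) = 0.
Indicial equation: r(r-1) + p(0) r + q(0) = 0, i.e. r^2 + (p(0) - 1) r + q(0) = 0, i.e. r^2 + 2 r = 0.
Discriminant: (2)^2 - 4(0) = 4, so r = (-2 ± 2)/2.
Solving: r_1 = 0, r_2 = -2.

indicial: r^2 + 2 r = 0; roots r_1 = 0, r_2 = -2


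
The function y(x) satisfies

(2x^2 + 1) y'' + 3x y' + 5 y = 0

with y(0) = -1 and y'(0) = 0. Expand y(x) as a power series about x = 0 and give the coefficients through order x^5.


Ansatz: y(x) = sum_{n>=0} a_n x^n, so y'(x) = sum_{n>=1} n a_n x^(n-1) and y''(x) = sum_{n>=2} n(n-1) a_n x^(n-2).
Substitute into P(x) y'' + Q(x) y' + R(x) y = 0 with P(x) = 2x^2 + 1, Q(x) = 3x, R(x) = 5, and match powers of x.
Initial conditions: a_0 = -1, a_1 = 0.
Setting the coefficient of each power of x to zero and solving order by order (substituting the coefficients already found):
  x^0: 2 a_2 + 5 a_0 = 0  ->  2 a_2 = -5 a_0 = 5  ->  a_2 = 5/2
  x^1: 6 a_3 + 8 a_1 = 0  ->  6 a_3 = -8 a_1 = 0  ->  a_3 = 0
  x^2: 12 a_4 + 15 a_2 = 0  ->  12 a_4 = -15 a_2 = -75/2  ->  a_4 = -25/8
  x^3: 20 a_5 + 26 a_3 = 0  ->  20 a_5 = -26 a_3 = 0  ->  a_5 = 0
Truncated series: y(x) = -1 + (5/2) x^2 - (25/8) x^4 + O(x^6).

a_0 = -1; a_1 = 0; a_2 = 5/2; a_3 = 0; a_4 = -25/8; a_5 = 0


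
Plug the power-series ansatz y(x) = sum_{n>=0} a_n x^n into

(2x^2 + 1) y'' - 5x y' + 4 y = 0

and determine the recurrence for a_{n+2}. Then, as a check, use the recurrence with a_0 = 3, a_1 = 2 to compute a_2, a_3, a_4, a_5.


Substitute y = sum_n a_n x^n.
(1 + 2 x^2) y'' contributes (n+2)(n+1) a_{n+2} + 2 n(n-1) a_n at x^n.
-5 x y'(x) contributes -5 n a_n at x^n.
4 y(x) contributes 4 a_n at x^n.
Matching x^n: (n+2)(n+1) a_{n+2} + (2 n(n-1) - 5 n + 4) a_n = 0.
Thus a_{n+2} = (-2 n(n-1) + 5 n - 4) / ((n+1)(n+2)) * a_n.

Check with a_0 = 3, a_1 = 2 (apply the recurrence for n = 0, 1, 2, 3): a_0 = 3, a_1 = 2, a_2 = -6, a_3 = 1/3, a_4 = -1, a_5 = -1/60.

a_(n+2) = (-2 n(n-1) + 5 n - 4) / ((n+1)(n+2)) * a_n; check: a_0 = 3, a_1 = 2, a_2 = -6, a_3 = 1/3, a_4 = -1, a_5 = -1/60


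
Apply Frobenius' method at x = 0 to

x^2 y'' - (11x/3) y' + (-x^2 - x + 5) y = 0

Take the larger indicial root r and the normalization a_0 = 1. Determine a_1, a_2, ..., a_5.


Write in Frobenius form y'' + (p(x)/x) y' + (q(x)/x^2) y = 0:
  p(x) = -11/3,  q(x) = -x^2 - x + 5.
Indicial equation: r(r-1) + (-11/3) r + (5) = 0 -> roots r_1 = 3, r_2 = 5/3.
Take r = r_1 = 3. Let y(x) = x^r sum_{n>=0} a_n x^n with a_0 = 1.
Substitute y = x^r sum a_n x^n and match x^{r+n}. The recurrence is
  D(n) a_n - 1 a_{n-1} - 1 a_{n-2} = 0,  where D(n) = (r+n)(r+n-1) + (-11/3)(r+n) + (5).
  a_n = [1 a_{n-1} + 1 a_{n-2}] / D(n).
Since the indicial polynomial factors as (r - r_1)(r - r_2), D(n) = (r_1 + n - r_1)(r_1 + n - r_2) = n(n + 4/3).
Evaluating step by step (a_0 = 1):
  n = 1: D(1) = 1(1 + 4/3) = 7/3; numerator = 1(1) = 1; a_1 = (1)/(7/3) = 3/7
  n = 2: D(2) = 2(2 + 4/3) = 20/3; numerator = 1(3/7) + 1(1) = 10/7; a_2 = (10/7)/(20/3) = 3/14
  n = 3: D(3) = 3(3 + 4/3) = 13; numerator = 1(3/14) + 1(3/7) = 9/14; a_3 = (9/14)/(13) = 9/182
  n = 4: D(4) = 4(4 + 4/3) = 64/3; numerator = 1(9/182) + 1(3/14) = 24/91; a_4 = (24/91)/(64/3) = 9/728
  n = 5: D(5) = 5(5 + 4/3) = 95/3; numerator = 1(9/728) + 1(9/182) = 45/728; a_5 = (45/728)/(95/3) = 27/13832

r = 3; a_0 = 1; a_1 = 3/7; a_2 = 3/14; a_3 = 9/182; a_4 = 9/728; a_5 = 27/13832


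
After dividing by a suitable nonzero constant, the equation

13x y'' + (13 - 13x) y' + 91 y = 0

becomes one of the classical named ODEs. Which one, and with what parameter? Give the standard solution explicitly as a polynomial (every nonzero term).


All three coefficients share the factor 13; dividing through by 13 gives  x y'' + (1 - x) y' + 7 y = 0.
This matches the Laguerre equation x y'' + (1 - x) y' + n y = 0 with n = 7; the polynomial solution is L_7(x).
With y = sum_k a_k x^k, matching x^k gives (k+1)k a_{k+1} + (k+1) a_{k+1} - k a_k + n a_k = 0, i.e. (k+1)^2 a_{k+1} = (k - n) a_k = (k - 7) a_k. The right side vanishes at k = 7, so the series terminates at degree 7.
Standard normalization L_n(0) = 1 gives a_0 = 1. Work upward with a_{k+1} = (k - 7) a_k / (k+1)^2:
  a_1 = (0 - 7)(1) / 1^2 = -7/1 = -7
  a_2 = (1 - 7)(-7) / 2^2 = 42/4 = 21/2
  a_3 = (2 - 7)(21/2) / 3^2 = (-105/2)/9 = -35/6
  a_4 = (3 - 7)(-35/6) / 4^2 = (70/3)/16 = 35/24
  a_5 = (4 - 7)(35/24) / 5^2 = (-35/8)/25 = -7/40
  a_6 = (5 - 7)(-7/40) / 6^2 = (7/20)/36 = 7/720
  a_7 = (6 - 7)(7/720) / 7^2 = (-7/720)/49 = -1/5040
Hence L_7(x) = -x^7/5040 + 7 x^6/720 - 7 x^5/40 + 35 x^4/24 - 35 x^3/6 + 21 x^2/2 - 7 x + 1.

L_7(x); series = -x^7/5040 + 7 x^6/720 - 7 x^5/40 + 35 x^4/24 - 35 x^3/6 + 21 x^2/2 - 7 x + 1


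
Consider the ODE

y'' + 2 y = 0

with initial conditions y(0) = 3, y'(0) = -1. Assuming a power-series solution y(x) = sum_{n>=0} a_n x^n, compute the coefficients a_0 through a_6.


Ansatz: y(x) = sum_{n>=0} a_n x^n, so y'(x) = sum_{n>=1} n a_n x^(n-1) and y''(x) = sum_{n>=2} n(n-1) a_n x^(n-2).
Substitute into P(x) y'' + Q(x) y' + R(x) y = 0 with P(x) = 1, Q(x) = 0, R(x) = 2, and match powers of x.
Initial conditions: a_0 = 3, a_1 = -1.
Setting the coefficient of each power of x to zero and solving order by order (substituting the coefficients already found):
  x^0: 2 a_2 + 2 a_0 = 0  ->  2 a_2 = -2 a_0 = -6  ->  a_2 = -3
  x^1: 6 a_3 + 2 a_1 = 0  ->  6 a_3 = -2 a_1 = 2  ->  a_3 = 1/3
  x^2: 12 a_4 + 2 a_2 = 0  ->  12 a_4 = -2 a_2 = 6  ->  a_4 = 1/2
  x^3: 20 a_5 + 2 a_3 = 0  ->  20 a_5 = -2 a_3 = -2/3  ->  a_5 = -1/30
  x^4: 30 a_6 + 2 a_4 = 0  ->  30 a_6 = -2 a_4 = -1  ->  a_6 = -1/30
Truncated series: y(x) = 3 - x - 3 x^2 + (1/3) x^3 + (1/2) x^4 - (1/30) x^5 - (1/30) x^6 + O(x^7).

a_0 = 3; a_1 = -1; a_2 = -3; a_3 = 1/3; a_4 = 1/2; a_5 = -1/30; a_6 = -1/30


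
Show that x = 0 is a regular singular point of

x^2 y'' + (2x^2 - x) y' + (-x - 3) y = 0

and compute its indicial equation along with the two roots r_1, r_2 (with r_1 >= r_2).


Divide by x^2 to reach normal form y'' + P_1(x) y' + P_2(x) y = 0 with P_1(x) = 2 - 1/x and P_2(x) = -1/x - 3/x^2.
x = 0 is a singular point because the y'-coefficient 2 - 1/x has a pole at x = 0 and the y-coefficient -1/x - 3/x^2 has a pole at x = 0.
It is a regular singular point because x P_1(x) = p(x) = 2x - 1 and x^2 P_2(x) = q(x) = -x - 3 are polynomials, hence analytic at x = 0.
p(0) = -1,  q(0) = -3.
Indicial equation: r(r-1) + p(0) r + q(0) = 0, i.e. r^2 + (p(0) - 1) r + q(0) = 0, i.e. r^2 - 2 r - 3 = 0.
Discriminant: (-2)^2 - 4(-3) = 16, so r = (2 ± 4)/2.
Solving: r_1 = 3, r_2 = -1.

indicial: r^2 - 2 r - 3 = 0; roots r_1 = 3, r_2 = -1


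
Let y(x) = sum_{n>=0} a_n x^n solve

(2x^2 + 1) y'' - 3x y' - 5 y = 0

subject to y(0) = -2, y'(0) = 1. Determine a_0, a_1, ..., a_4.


Ansatz: y(x) = sum_{n>=0} a_n x^n, so y'(x) = sum_{n>=1} n a_n x^(n-1) and y''(x) = sum_{n>=2} n(n-1) a_n x^(n-2).
Substitute into P(x) y'' + Q(x) y' + R(x) y = 0 with P(x) = 2x^2 + 1, Q(x) = -3x, R(x) = -5, and match powers of x.
Initial conditions: a_0 = -2, a_1 = 1.
Setting the coefficient of each power of x to zero and solving order by order (substituting the coefficients already found):
  x^0: 2 a_2 - 5 a_0 = 0  ->  2 a_2 = 5 a_0 = -10  ->  a_2 = -5
  x^1: 6 a_3 - 8 a_1 = 0  ->  6 a_3 = 8 a_1 = 8  ->  a_3 = 4/3
  x^2: 12 a_4 - 7 a_2 = 0  ->  12 a_4 = 7 a_2 = -35  ->  a_4 = -35/12
Truncated series: y(x) = -2 + x - 5 x^2 + (4/3) x^3 - (35/12) x^4 + O(x^5).

a_0 = -2; a_1 = 1; a_2 = -5; a_3 = 4/3; a_4 = -35/12


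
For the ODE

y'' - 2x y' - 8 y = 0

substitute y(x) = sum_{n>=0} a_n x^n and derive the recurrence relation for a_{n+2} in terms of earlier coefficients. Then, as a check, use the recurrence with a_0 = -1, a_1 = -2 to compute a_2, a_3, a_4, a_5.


Substitute y = sum_n a_n x^n.
y''(x) has coefficient (n+2)(n+1) a_{n+2} at x^n;
-2 x y'(x) has coefficient -2 n a_n at x^n (shift);
-8 y(x) has coefficient -8 a_n at x^n.
Matching x^n: (n+2)(n+1) a_{n+2} + (-2n - 8) a_n = 0.
Thus a_{n+2} = (2n + 8) / ((n+1)(n+2)) * a_n.

Check with a_0 = -1, a_1 = -2 (apply the recurrence for n = 0, 1, 2, 3): a_0 = -1, a_1 = -2, a_2 = -4, a_3 = -10/3, a_4 = -4, a_5 = -7/3.

a_(n+2) = (2n + 8) / ((n+1)(n+2)) * a_n; check: a_0 = -1, a_1 = -2, a_2 = -4, a_3 = -10/3, a_4 = -4, a_5 = -7/3


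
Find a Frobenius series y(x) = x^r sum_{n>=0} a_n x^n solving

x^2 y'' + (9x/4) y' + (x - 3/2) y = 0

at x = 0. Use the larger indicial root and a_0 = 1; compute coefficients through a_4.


Write in Frobenius form y'' + (p(x)/x) y' + (q(x)/x^2) y = 0:
  p(x) = 9/4,  q(x) = x - 3/2.
Indicial equation: r(r-1) + (9/4) r + (-3/2) = 0 -> roots r_1 = 3/4, r_2 = -2.
Take r = r_1 = 3/4. Let y(x) = x^r sum_{n>=0} a_n x^n with a_0 = 1.
Substitute y = x^r sum a_n x^n and match x^{r+n}. The recurrence is
  D(n) a_n + 1 a_{n-1} = 0,  where D(n) = (r+n)(r+n-1) + (9/4)(r+n) + (-3/2).
  a_n = -1 / D(n) * a_{n-1}.
Since the indicial polynomial factors as (r - r_1)(r - r_2), D(n) = (r_1 + n - r_1)(r_1 + n - r_2) = n(n + 11/4).
Evaluating step by step (a_0 = 1):
  n = 1: D(1) = 1(1 + 11/4) = 15/4; numerator = -1(1) = -1; a_1 = (-1)/(15/4) = -4/15
  n = 2: D(2) = 2(2 + 11/4) = 19/2; numerator = -1(-4/15) = 4/15; a_2 = (4/15)/(19/2) = 8/285
  n = 3: D(3) = 3(3 + 11/4) = 69/4; numerator = -1(8/285) = -8/285; a_3 = (-8/285)/(69/4) = -32/19665
  n = 4: D(4) = 4(4 + 11/4) = 27; numerator = -1(-32/19665) = 32/19665; a_4 = (32/19665)/(27) = 32/530955

r = 3/4; a_0 = 1; a_1 = -4/15; a_2 = 8/285; a_3 = -32/19665; a_4 = 32/530955


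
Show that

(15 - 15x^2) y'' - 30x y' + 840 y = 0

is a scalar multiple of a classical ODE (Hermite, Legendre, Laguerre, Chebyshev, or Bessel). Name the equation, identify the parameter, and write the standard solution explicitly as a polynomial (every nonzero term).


All three coefficients share the factor 15; dividing through by 15 gives  (1 - x^2) y'' - 2x y' + 56 y = 0.
This matches the Legendre equation (1 - x^2) y'' - 2x y' + n(n+1) y = 0 (note the -2x y' term) with n(n+1) = 56, so n = 7; the polynomial solution is P_7(x).
With y = sum_k a_k x^k, matching x^k gives (k+2)(k+1) a_{k+2} = [k(k+1) - n(n+1)] a_k = (k - 7)(k + 8) a_k. The right side vanishes at k = 7, so the series with the parity of 7 terminates at degree 7.
Standard normalization (P_n(1) = 1): leading coefficient (2n)!/(2^n (n!)^2) = 87178291200/(128*25401600) = 429/16, so a_7 = 429/16. Work downward with a_k = (k+1)(k+2) a_{k+2} / ((k - 7)(k + 8)):
  a_5 = (6)(7)(429/16) / ((5 - 7)(5 + 8)) = (9009/8)/(-26) = -693/16
  a_3 = (4)(5)(-693/16) / ((3 - 7)(3 + 8)) = (-3465/4)/(-44) = 315/16
  a_1 = (2)(3)(315/16) / ((1 - 7)(1 + 8)) = (945/8)/(-54) = -35/16
Hence P_7(x) = 429 x^7/16 - 693 x^5/16 + 315 x^3/16 - 35 x/16.

P_7(x); series = 429 x^7/16 - 693 x^5/16 + 315 x^3/16 - 35 x/16


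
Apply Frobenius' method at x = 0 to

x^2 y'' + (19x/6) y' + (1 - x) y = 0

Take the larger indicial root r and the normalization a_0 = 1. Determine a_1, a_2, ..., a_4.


Write in Frobenius form y'' + (p(x)/x) y' + (q(x)/x^2) y = 0:
  p(x) = 19/6,  q(x) = 1 - x.
Indicial equation: r(r-1) + (19/6) r + (1) = 0 -> roots r_1 = -2/3, r_2 = -3/2.
Take r = r_1 = -2/3. Let y(x) = x^r sum_{n>=0} a_n x^n with a_0 = 1.
Substitute y = x^r sum a_n x^n and match x^{r+n}. The recurrence is
  D(n) a_n - 1 a_{n-1} = 0,  where D(n) = (r+n)(r+n-1) + (19/6)(r+n) + (1).
  a_n = 1 / D(n) * a_{n-1}.
Since the indicial polynomial factors as (r - r_1)(r - r_2), D(n) = (r_1 + n - r_1)(r_1 + n - r_2) = n(n + 5/6).
Evaluating step by step (a_0 = 1):
  n = 1: D(1) = 1(1 + 5/6) = 11/6; numerator = 1(1) = 1; a_1 = (1)/(11/6) = 6/11
  n = 2: D(2) = 2(2 + 5/6) = 17/3; numerator = 1(6/11) = 6/11; a_2 = (6/11)/(17/3) = 18/187
  n = 3: D(3) = 3(3 + 5/6) = 23/2; numerator = 1(18/187) = 18/187; a_3 = (18/187)/(23/2) = 36/4301
  n = 4: D(4) = 4(4 + 5/6) = 58/3; numerator = 1(36/4301) = 36/4301; a_4 = (36/4301)/(58/3) = 54/124729

r = -2/3; a_0 = 1; a_1 = 6/11; a_2 = 18/187; a_3 = 36/4301; a_4 = 54/124729


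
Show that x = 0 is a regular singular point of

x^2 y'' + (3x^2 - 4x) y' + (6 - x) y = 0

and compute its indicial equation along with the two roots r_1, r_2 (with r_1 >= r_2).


Divide by x^2 to reach normal form y'' + P_1(x) y' + P_2(x) y = 0 with P_1(x) = 3 - 4/x and P_2(x) = -1/x + 6/x^2.
x = 0 is a singular point because the y'-coefficient 3 - 4/x has a pole at x = 0 and the y-coefficient -1/x + 6/x^2 has a pole at x = 0.
It is a regular singular point because x P_1(x) = p(x) = 3x - 4 and x^2 P_2(x) = q(x) = 6 - x are polynomials, hence analytic at x = 0.
p(0) = -4,  q(0) = 6.
Indicial equation: r(r-1) + p(0) r + q(0) = 0, i.e. r^2 + (p(0) - 1) r + q(0) = 0, i.e. r^2 - 5 r + 6 = 0.
Discriminant: (-5)^2 - 4(6) = 1, so r = (5 ± 1)/2.
Solving: r_1 = 3, r_2 = 2.

indicial: r^2 - 5 r + 6 = 0; roots r_1 = 3, r_2 = 2


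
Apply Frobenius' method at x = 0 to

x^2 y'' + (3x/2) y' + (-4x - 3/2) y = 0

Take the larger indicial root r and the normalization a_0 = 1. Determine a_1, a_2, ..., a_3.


Write in Frobenius form y'' + (p(x)/x) y' + (q(x)/x^2) y = 0:
  p(x) = 3/2,  q(x) = -4x - 3/2.
Indicial equation: r(r-1) + (3/2) r + (-3/2) = 0 -> roots r_1 = 1, r_2 = -3/2.
Take r = r_1 = 1. Let y(x) = x^r sum_{n>=0} a_n x^n with a_0 = 1.
Substitute y = x^r sum a_n x^n and match x^{r+n}. The recurrence is
  D(n) a_n - 4 a_{n-1} = 0,  where D(n) = (r+n)(r+n-1) + (3/2)(r+n) + (-3/2).
  a_n = 4 / D(n) * a_{n-1}.
Since the indicial polynomial factors as (r - r_1)(r - r_2), D(n) = (r_1 + n - r_1)(r_1 + n - r_2) = n(n + 5/2).
Evaluating step by step (a_0 = 1):
  n = 1: D(1) = 1(1 + 5/2) = 7/2; numerator = 4(1) = 4; a_1 = (4)/(7/2) = 8/7
  n = 2: D(2) = 2(2 + 5/2) = 9; numerator = 4(8/7) = 32/7; a_2 = (32/7)/(9) = 32/63
  n = 3: D(3) = 3(3 + 5/2) = 33/2; numerator = 4(32/63) = 128/63; a_3 = (128/63)/(33/2) = 256/2079

r = 1; a_0 = 1; a_1 = 8/7; a_2 = 32/63; a_3 = 256/2079


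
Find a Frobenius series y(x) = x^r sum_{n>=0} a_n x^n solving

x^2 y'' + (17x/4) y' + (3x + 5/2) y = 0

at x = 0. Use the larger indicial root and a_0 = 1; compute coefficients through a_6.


Write in Frobenius form y'' + (p(x)/x) y' + (q(x)/x^2) y = 0:
  p(x) = 17/4,  q(x) = 3x + 5/2.
Indicial equation: r(r-1) + (17/4) r + (5/2) = 0 -> roots r_1 = -5/4, r_2 = -2.
Take r = r_1 = -5/4. Let y(x) = x^r sum_{n>=0} a_n x^n with a_0 = 1.
Substitute y = x^r sum a_n x^n and match x^{r+n}. The recurrence is
  D(n) a_n + 3 a_{n-1} = 0,  where D(n) = (r+n)(r+n-1) + (17/4)(r+n) + (5/2).
  a_n = -3 / D(n) * a_{n-1}.
Since the indicial polynomial factors as (r - r_1)(r - r_2), D(n) = (r_1 + n - r_1)(r_1 + n - r_2) = n(n + 3/4).
Evaluating step by step (a_0 = 1):
  n = 1: D(1) = 1(1 + 3/4) = 7/4; numerator = -3(1) = -3; a_1 = (-3)/(7/4) = -12/7
  n = 2: D(2) = 2(2 + 3/4) = 11/2; numerator = -3(-12/7) = 36/7; a_2 = (36/7)/(11/2) = 72/77
  n = 3: D(3) = 3(3 + 3/4) = 45/4; numerator = -3(72/77) = -216/77; a_3 = (-216/77)/(45/4) = -96/385
  n = 4: D(4) = 4(4 + 3/4) = 19; numerator = -3(-96/385) = 288/385; a_4 = (288/385)/(19) = 288/7315
  n = 5: D(5) = 5(5 + 3/4) = 115/4; numerator = -3(288/7315) = -864/7315; a_5 = (-864/7315)/(115/4) = -3456/841225
  n = 6: D(6) = 6(6 + 3/4) = 81/2; numerator = -3(-3456/841225) = 10368/841225; a_6 = (10368/841225)/(81/2) = 256/841225

r = -5/4; a_0 = 1; a_1 = -12/7; a_2 = 72/77; a_3 = -96/385; a_4 = 288/7315; a_5 = -3456/841225; a_6 = 256/841225


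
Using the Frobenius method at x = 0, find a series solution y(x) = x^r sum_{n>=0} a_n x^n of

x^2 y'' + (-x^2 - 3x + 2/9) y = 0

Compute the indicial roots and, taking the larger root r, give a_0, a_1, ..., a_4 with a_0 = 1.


Write in Frobenius form y'' + (p(x)/x) y' + (q(x)/x^2) y = 0:
  p(x) = 0,  q(x) = -x^2 - 3x + 2/9.
Indicial equation: r(r-1) + (0) r + (2/9) = 0 -> roots r_1 = 2/3, r_2 = 1/3.
Take r = r_1 = 2/3. Let y(x) = x^r sum_{n>=0} a_n x^n with a_0 = 1.
Substitute y = x^r sum a_n x^n and match x^{r+n}. The recurrence is
  D(n) a_n - 3 a_{n-1} - 1 a_{n-2} = 0,  where D(n) = (r+n)(r+n-1) + (0)(r+n) + (2/9).
  a_n = [3 a_{n-1} + 1 a_{n-2}] / D(n).
Since the indicial polynomial factors as (r - r_1)(r - r_2), D(n) = (r_1 + n - r_1)(r_1 + n - r_2) = n(n + 1/3).
Evaluating step by step (a_0 = 1):
  n = 1: D(1) = 1(1 + 1/3) = 4/3; numerator = 3(1) = 3; a_1 = (3)/(4/3) = 9/4
  n = 2: D(2) = 2(2 + 1/3) = 14/3; numerator = 3(9/4) + 1(1) = 31/4; a_2 = (31/4)/(14/3) = 93/56
  n = 3: D(3) = 3(3 + 1/3) = 10; numerator = 3(93/56) + 1(9/4) = 405/56; a_3 = (405/56)/(10) = 81/112
  n = 4: D(4) = 4(4 + 1/3) = 52/3; numerator = 3(81/112) + 1(93/56) = 429/112; a_4 = (429/112)/(52/3) = 99/448

r = 2/3; a_0 = 1; a_1 = 9/4; a_2 = 93/56; a_3 = 81/112; a_4 = 99/448


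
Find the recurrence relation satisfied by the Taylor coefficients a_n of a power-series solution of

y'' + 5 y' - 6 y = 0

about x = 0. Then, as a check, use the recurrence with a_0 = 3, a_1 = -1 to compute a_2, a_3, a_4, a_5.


Substitute y = sum_n a_n x^n.
y''(x) has coefficient (n+2)(n+1) a_{n+2} at x^n;
5 y'(x) has coefficient 5 (n+1) a_{n+1} at x^n;
-6 y(x) has coefficient -6 a_n at x^n.
Matching x^n: (n+2)(n+1) a_{n+2} + 5 (n+1) a_{n+1} - 6 a_n = 0.
Thus a_{n+2} = [-5 (n+1) a_{n+1} + 6 a_n] / ((n+1)(n+2)).

Check with a_0 = 3, a_1 = -1 (apply the recurrence for n = 0, 1, 2, 3): a_0 = 3, a_1 = -1, a_2 = 23/2, a_3 = -121/6, a_4 = 743/24, a_5 = -4441/120.

a_(n+2) = [-5 (n+1) a_(n+1) + 6 a_n] / ((n+1)(n+2)); check: a_0 = 3, a_1 = -1, a_2 = 23/2, a_3 = -121/6, a_4 = 743/24, a_5 = -4441/120


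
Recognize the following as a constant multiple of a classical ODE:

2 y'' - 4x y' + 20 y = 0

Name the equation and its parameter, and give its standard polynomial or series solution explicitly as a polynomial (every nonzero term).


All three coefficients share the factor 2; dividing through by 2 gives  y'' - 2x y' + 10 y = 0.
This matches the Hermite equation y'' - 2x y' + 2n y = 0 with 2n = 10, so n = 5; the polynomial solution is H_5(x).
With y = sum_k a_k x^k, matching x^k gives (k+2)(k+1) a_{k+2} = 2(k - n) a_k = 2(k - 5) a_k. The right side vanishes at k = 5, so the series with the parity of 5 terminates at degree 5.
Standard normalization: leading coefficient of H_n is 2^n, so a_5 = 2^5 = 32. Work downward with a_k = (k+1)(k+2) a_{k+2} / (2(k - n)):
  a_3 = (4)(5)(32) / (2(3 - 5)) = 640/(-4) = -160
  a_1 = (2)(3)(-160) / (2(1 - 5)) = -960/(-8) = 120
Hence H_5(x) = 32 x^5 - 160 x^3 + 120 x.

H_5(x); series = 32 x^5 - 160 x^3 + 120 x


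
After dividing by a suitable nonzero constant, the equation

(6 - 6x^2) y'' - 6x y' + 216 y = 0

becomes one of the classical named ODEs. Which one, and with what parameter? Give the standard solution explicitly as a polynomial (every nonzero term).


All three coefficients share the factor 6; dividing through by 6 gives  (1 - x^2) y'' - x y' + 36 y = 0.
This matches the Chebyshev equation (1 - x^2) y'' - x y' + n^2 y = 0 (note the -x y' term, not -2x y') with n^2 = 36, so n = 6; the polynomial solution is T_6(x).
With y = sum_k a_k x^k, matching x^k gives (k+2)(k+1) a_{k+2} = (k^2 - n^2) a_k = (k - 6)(k + 6) a_k. The right side vanishes at k = 6, so the series with the parity of 6 terminates at degree 6.
Standard normalization: leading coefficient of T_n is 2^(n-1), so a_6 = 2^5 = 32. Work downward with a_k = (k+1)(k+2) a_{k+2} / ((k - 6)(k + 6)):
  a_4 = (5)(6)(32) / ((4 - 6)(4 + 6)) = 960/(-20) = -48
  a_2 = (3)(4)(-48) / ((2 - 6)(2 + 6)) = -576/(-32) = 18
  a_0 = (1)(2)(18) / ((0 - 6)(0 + 6)) = 36/(-36) = -1
Hence T_6(x) = 32 x^6 - 48 x^4 + 18 x^2 - 1.

T_6(x); series = 32 x^6 - 48 x^4 + 18 x^2 - 1


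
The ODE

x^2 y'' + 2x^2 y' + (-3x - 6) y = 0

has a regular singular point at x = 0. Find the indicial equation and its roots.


Divide by x^2 to reach normal form y'' + P_1(x) y' + P_2(x) y = 0 with P_1(x) = 2 and P_2(x) = -3/x - 6/x^2.
x = 0 is a singular point because the y-coefficient -3/x - 6/x^2 has a pole at x = 0.
It is a regular singular point because x P_1(x) = p(x) = 2x and x^2 P_2(x) = q(x) = -3x - 6 are polynomials, hence analytic at x = 0.
p(0) = 0,  q(0) = -6.
Indicial equation: r(r-1) + p(0) r + q(0) = 0, i.e. r^2 + (p(0) - 1) r + q(0) = 0, i.e. r^2 - 1 r - 6 = 0.
Discriminant: (-1)^2 - 4(-6) = 25, so r = (1 ± 5)/2.
Solving: r_1 = 3, r_2 = -2.

indicial: r^2 - 1 r - 6 = 0; roots r_1 = 3, r_2 = -2


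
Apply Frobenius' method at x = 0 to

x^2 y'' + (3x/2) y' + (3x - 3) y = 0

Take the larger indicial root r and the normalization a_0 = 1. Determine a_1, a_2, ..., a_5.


Write in Frobenius form y'' + (p(x)/x) y' + (q(x)/x^2) y = 0:
  p(x) = 3/2,  q(x) = 3x - 3.
Indicial equation: r(r-1) + (3/2) r + (-3) = 0 -> roots r_1 = 3/2, r_2 = -2.
Take r = r_1 = 3/2. Let y(x) = x^r sum_{n>=0} a_n x^n with a_0 = 1.
Substitute y = x^r sum a_n x^n and match x^{r+n}. The recurrence is
  D(n) a_n + 3 a_{n-1} = 0,  where D(n) = (r+n)(r+n-1) + (3/2)(r+n) + (-3).
  a_n = -3 / D(n) * a_{n-1}.
Since the indicial polynomial factors as (r - r_1)(r - r_2), D(n) = (r_1 + n - r_1)(r_1 + n - r_2) = n(n + 7/2).
Evaluating step by step (a_0 = 1):
  n = 1: D(1) = 1(1 + 7/2) = 9/2; numerator = -3(1) = -3; a_1 = (-3)/(9/2) = -2/3
  n = 2: D(2) = 2(2 + 7/2) = 11; numerator = -3(-2/3) = 2; a_2 = (2)/(11) = 2/11
  n = 3: D(3) = 3(3 + 7/2) = 39/2; numerator = -3(2/11) = -6/11; a_3 = (-6/11)/(39/2) = -4/143
  n = 4: D(4) = 4(4 + 7/2) = 30; numerator = -3(-4/143) = 12/143; a_4 = (12/143)/(30) = 2/715
  n = 5: D(5) = 5(5 + 7/2) = 85/2; numerator = -3(2/715) = -6/715; a_5 = (-6/715)/(85/2) = -12/60775

r = 3/2; a_0 = 1; a_1 = -2/3; a_2 = 2/11; a_3 = -4/143; a_4 = 2/715; a_5 = -12/60775


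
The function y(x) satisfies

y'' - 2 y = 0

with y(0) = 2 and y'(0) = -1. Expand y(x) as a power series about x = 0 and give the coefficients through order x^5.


Ansatz: y(x) = sum_{n>=0} a_n x^n, so y'(x) = sum_{n>=1} n a_n x^(n-1) and y''(x) = sum_{n>=2} n(n-1) a_n x^(n-2).
Substitute into P(x) y'' + Q(x) y' + R(x) y = 0 with P(x) = 1, Q(x) = 0, R(x) = -2, and match powers of x.
Initial conditions: a_0 = 2, a_1 = -1.
Setting the coefficient of each power of x to zero and solving order by order (substituting the coefficients already found):
  x^0: 2 a_2 - 2 a_0 = 0  ->  2 a_2 = 2 a_0 = 4  ->  a_2 = 2
  x^1: 6 a_3 - 2 a_1 = 0  ->  6 a_3 = 2 a_1 = -2  ->  a_3 = -1/3
  x^2: 12 a_4 - 2 a_2 = 0  ->  12 a_4 = 2 a_2 = 4  ->  a_4 = 1/3
  x^3: 20 a_5 - 2 a_3 = 0  ->  20 a_5 = 2 a_3 = -2/3  ->  a_5 = -1/30
Truncated series: y(x) = 2 - x + 2 x^2 - (1/3) x^3 + (1/3) x^4 - (1/30) x^5 + O(x^6).

a_0 = 2; a_1 = -1; a_2 = 2; a_3 = -1/3; a_4 = 1/3; a_5 = -1/30


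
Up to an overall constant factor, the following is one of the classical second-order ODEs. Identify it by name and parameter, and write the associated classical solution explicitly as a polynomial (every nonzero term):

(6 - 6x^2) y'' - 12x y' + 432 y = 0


All three coefficients share the factor 6; dividing through by 6 gives  (1 - x^2) y'' - 2x y' + 72 y = 0.
This matches the Legendre equation (1 - x^2) y'' - 2x y' + n(n+1) y = 0 (note the -2x y' term) with n(n+1) = 72, so n = 8; the polynomial solution is P_8(x).
With y = sum_k a_k x^k, matching x^k gives (k+2)(k+1) a_{k+2} = [k(k+1) - n(n+1)] a_k = (k - 8)(k + 9) a_k. The right side vanishes at k = 8, so the series with the parity of 8 terminates at degree 8.
Standard normalization (P_n(1) = 1): leading coefficient (2n)!/(2^n (n!)^2) = 20922789888000/(256*1625702400) = 6435/128, so a_8 = 6435/128. Work downward with a_k = (k+1)(k+2) a_{k+2} / ((k - 8)(k + 9)):
  a_6 = (7)(8)(6435/128) / ((6 - 8)(6 + 9)) = (45045/16)/(-30) = -3003/32
  a_4 = (5)(6)(-3003/32) / ((4 - 8)(4 + 9)) = (-45045/16)/(-52) = 3465/64
  a_2 = (3)(4)(3465/64) / ((2 - 8)(2 + 9)) = (10395/16)/(-66) = -315/32
  a_0 = (1)(2)(-315/32) / ((0 - 8)(0 + 9)) = (-315/16)/(-72) = 35/128
Hence P_8(x) = 6435 x^8/128 - 3003 x^6/32 + 3465 x^4/64 - 315 x^2/32 + 35/128.

P_8(x); series = 6435 x^8/128 - 3003 x^6/32 + 3465 x^4/64 - 315 x^2/32 + 35/128


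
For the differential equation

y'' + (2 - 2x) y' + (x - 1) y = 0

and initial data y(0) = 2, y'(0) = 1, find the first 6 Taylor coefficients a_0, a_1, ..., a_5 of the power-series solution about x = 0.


Ansatz: y(x) = sum_{n>=0} a_n x^n, so y'(x) = sum_{n>=1} n a_n x^(n-1) and y''(x) = sum_{n>=2} n(n-1) a_n x^(n-2).
Substitute into P(x) y'' + Q(x) y' + R(x) y = 0 with P(x) = 1, Q(x) = 2 - 2x, R(x) = x - 1, and match powers of x.
Initial conditions: a_0 = 2, a_1 = 1.
Setting the coefficient of each power of x to zero and solving order by order (substituting the coefficients already found):
  x^0: 2 a_2 + 2 a_1 - a_0 = 0  ->  2 a_2 = -2 a_1 + a_0 = 0  ->  a_2 = 0
  x^1: 6 a_3 + 4 a_2 - 3 a_1 + a_0 = 0  ->  6 a_3 = -4 a_2 + 3 a_1 - a_0 = 1  ->  a_3 = 1/6
  x^2: 12 a_4 + 6 a_3 - 5 a_2 + a_1 = 0  ->  12 a_4 = -6 a_3 + 5 a_2 - a_1 = -2  ->  a_4 = -1/6
  x^3: 20 a_5 + 8 a_4 - 7 a_3 + a_2 = 0  ->  20 a_5 = -8 a_4 + 7 a_3 - a_2 = 5/2  ->  a_5 = 1/8
Truncated series: y(x) = 2 + x + (1/6) x^3 - (1/6) x^4 + (1/8) x^5 + O(x^6).

a_0 = 2; a_1 = 1; a_2 = 0; a_3 = 1/6; a_4 = -1/6; a_5 = 1/8
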